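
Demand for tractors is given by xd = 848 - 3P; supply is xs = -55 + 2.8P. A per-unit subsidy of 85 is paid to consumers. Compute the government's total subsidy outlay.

Government cost = 1242445/29

Pre-subsidy: 848 - 3P = -55 + 2.8P gives P* = 4515/29, x* = 11047/29.
With the rebate, buyers effectively pay Pb = Ps − 85, where Ps is the price sellers receive.
Demand in terms of Ps becomes xd = 848 − 3(Ps − 85) = 1103 - 3Ps. Setting this equal to supply: 1103 - 3Ps = -55 + 2.8Ps, so Ps = 5790/29.
Buyers pay Pb = 5790/29 − 85 = 3325/29; x' = -55 + 2.8·(5790/29) = 14617/29.
Government outlay = subsidy × quantity = 85 × 14617/29 = 1242445/29.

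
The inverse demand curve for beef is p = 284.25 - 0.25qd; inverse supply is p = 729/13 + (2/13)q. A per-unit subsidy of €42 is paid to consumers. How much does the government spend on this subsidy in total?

Pre-subsidy: 284.25 - 0.25q = 729/13 + (2/13)q gives q* = 565 and p* = 143.
With the rebate, buyers effectively pay pb = ps − 42, where ps is the price sellers receive.
On the curves, pb = 284.25 - 0.25q and ps = 729/13 + (2/13)q; the wedge ps − pb = 42 gives 729/13 + (2/13)q − (284.25 - 0.25q) = 42, so q' = 669.
Then pb = 284.25 − 0.25·669 = 117 and ps = 729/13 + (2/13)·669 = 159.
Government outlay = subsidy × quantity = 42 × 669 = 28098.

Government cost = €28098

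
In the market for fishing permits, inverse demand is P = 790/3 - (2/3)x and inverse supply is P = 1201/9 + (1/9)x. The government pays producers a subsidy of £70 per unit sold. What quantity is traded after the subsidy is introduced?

Pre-subsidy: 790/3 - (2/3)x = 1201/9 + (1/9)x gives x* = 167 and P* = 152.
With the subsidy, sellers receive Ps = Pb + 70 for each unit, where Pb is the price buyers pay.
On the curves, Pb = 790/3 - (2/3)x and Ps = 1201/9 + (1/9)x; the wedge Ps − Pb = 70 gives 1201/9 + (1/9)x − (790/3 - (2/3)x) = 70, so x' = 257.
Then Pb = 790/3 − (2/3)·257 = 92 and Ps = 1201/9 + (1/9)·257 = 162.

x' = 257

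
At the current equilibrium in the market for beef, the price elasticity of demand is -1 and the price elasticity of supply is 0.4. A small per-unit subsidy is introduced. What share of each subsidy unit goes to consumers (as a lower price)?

For a small subsidy around the equilibrium, the benefit split depends on the relative slopes, which at a point are proportional to the elasticities.
Buyer share = εs/(εs + |εd|) = 0.4/(0.4 + 1) = 2/7; seller share = |εd|/(εs + |εd|) = 5/7.

Consumer share = 2/7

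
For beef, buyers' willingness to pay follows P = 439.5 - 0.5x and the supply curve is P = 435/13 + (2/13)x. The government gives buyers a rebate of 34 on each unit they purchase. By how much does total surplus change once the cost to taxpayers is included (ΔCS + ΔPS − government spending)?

Pre-subsidy: 439.5 - 0.5x = 435/13 + (2/13)x gives x* = 621 and P* = 129.
With the rebate, buyers effectively pay Pb = Ps − 34, where Ps is the price sellers receive.
On the curves, Pb = 439.5 - 0.5x and Ps = 435/13 + (2/13)x; the wedge Ps − Pb = 34 gives 435/13 + (2/13)x − (439.5 - 0.5x) = 34, so x' = 673.
Then Pb = 439.5 − 0.5·673 = 103 and Ps = 435/13 + (2/13)·673 = 137.
ΔCS = ½(621 + 673)(129 − 103) = 16822; ΔPS = ½(621 + 673)(137 − 129) = 5176.
Government spending = 34 × 673 = 22882.
Net change = 16822 + 5176 − 22882 = -884. The loss equals the DWL triangle ½·34·52.

Net change in total surplus = -884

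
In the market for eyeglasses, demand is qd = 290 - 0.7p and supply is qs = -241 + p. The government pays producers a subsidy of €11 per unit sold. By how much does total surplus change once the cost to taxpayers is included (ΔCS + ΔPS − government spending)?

Pre-subsidy: 290 - 0.7p = -241 + p gives p* = 5310/17, q* = 1213/17.
With the subsidy, sellers receive ps = pb + 11 for each unit, where pb is the price buyers pay.
Supply in terms of pb becomes qs = -241 + 1(pb + 11) = -230 + pb. Setting this equal to demand: 290 - 0.7pb = -230 + pb, so pb = 5200/17.
Sellers receive ps = 5200/17 + 11 = 5387/17; q' = 290 − 0.7·(5200/17) = 1290/17.
ΔCS = ½(1213/17 + 1290/17)(5310/17 − 5200/17) = 137665/289; ΔPS = ½(1213/17 + 1290/17)(5387/17 − 5310/17) = 192731/578.
Government spending = 11 × 1290/17 = 14190/17.
Net change = 137665/289 + 192731/578 − 14190/17 = -847/34. The loss equals the DWL triangle ½·11·77/17.

Net change in total surplus = -847/34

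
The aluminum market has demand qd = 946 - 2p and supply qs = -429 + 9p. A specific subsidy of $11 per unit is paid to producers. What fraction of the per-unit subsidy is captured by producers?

Pre-subsidy: 946 - 2p = -429 + 9p gives p* = 125, q* = 696.
With the subsidy, sellers receive ps = pb + 11 for each unit, where pb is the price buyers pay.
Supply in terms of pb becomes qs = -429 + 9(pb + 11) = -330 + 9pb. Setting this equal to demand: 946 - 2pb = -330 + 9pb, so pb = 116.
Sellers receive ps = 116 + 11 = 127; q' = 946 − 2·116 = 714.
Buyers' price falls by p* − pb = 125 − 116 = 9; sellers' price rises by ps − p* = 127 − 125 = 2.
So producers capture 2/11 = 2/11 of each unit of subsidy.

Producer share = 2/11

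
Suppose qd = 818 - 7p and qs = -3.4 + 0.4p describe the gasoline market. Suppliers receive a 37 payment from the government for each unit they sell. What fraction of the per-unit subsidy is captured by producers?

Producer share = 35/37

Pre-subsidy: 818 - 7p = -3.4 + 0.4p gives p* = 111, q* = 41.
With the subsidy, sellers receive ps = pb + 37 for each unit, where pb is the price buyers pay.
Supply in terms of pb becomes qs = -3.4 + 0.4(pb + 37) = 11.4 + 0.4pb. Setting this equal to demand: 818 - 7pb = 11.4 + 0.4pb, so pb = 109.
Sellers receive ps = 109 + 37 = 146; q' = 818 − 7·109 = 55.
Buyers' price falls by p* − pb = 111 − 109 = 2; sellers' price rises by ps − p* = 146 − 111 = 35.
So producers capture 35/37 = 35/37 of each unit of subsidy.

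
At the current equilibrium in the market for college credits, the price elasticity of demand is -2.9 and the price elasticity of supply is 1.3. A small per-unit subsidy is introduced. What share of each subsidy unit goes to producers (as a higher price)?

Producer share = 29/42

For a small subsidy around the equilibrium, the benefit split depends on the relative slopes, which at a point are proportional to the elasticities.
Buyer share = εs/(εs + |εd|) = 1.3/(1.3 + 2.9) = 13/42; seller share = |εd|/(εs + |εd|) = 29/42.
So producers capture 29/42 of the subsidy.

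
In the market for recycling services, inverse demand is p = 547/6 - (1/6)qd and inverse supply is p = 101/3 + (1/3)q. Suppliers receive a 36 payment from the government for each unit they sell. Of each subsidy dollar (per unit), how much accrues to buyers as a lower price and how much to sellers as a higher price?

Pre-subsidy: 547/6 - (1/6)q = 101/3 + (1/3)q gives q* = 115 and p* = 72.
With the subsidy, sellers receive ps = pb + 36 for each unit, where pb is the price buyers pay.
On the curves, pb = 547/6 - (1/6)q and ps = 101/3 + (1/3)q; the wedge ps − pb = 36 gives 101/3 + (1/3)q − (547/6 - (1/6)q) = 36, so q' = 187.
Then pb = 547/6 − (1/6)·187 = 60 and ps = 101/3 + (1/3)·187 = 96.
Buyers' price falls by p* − pb = 72 − 60 = 12; sellers' price rises by ps − p* = 96 − 72 = 24.

Buyers gain 12 per unit; sellers gain 24 per unit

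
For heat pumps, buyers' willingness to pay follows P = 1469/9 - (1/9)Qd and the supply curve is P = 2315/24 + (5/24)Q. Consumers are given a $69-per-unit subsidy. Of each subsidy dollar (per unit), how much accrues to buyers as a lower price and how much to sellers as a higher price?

Buyers gain $24 per unit; sellers gain $45 per unit

Pre-subsidy: 1469/9 - (1/9)Q = 2315/24 + (5/24)Q gives Q* = 209 and P* = 140.
With the rebate, buyers effectively pay Pb = Ps − 69, where Ps is the price sellers receive.
On the curves, Pb = 1469/9 - (1/9)Q and Ps = 2315/24 + (5/24)Q; the wedge Ps − Pb = 69 gives 2315/24 + (5/24)Q − (1469/9 - (1/9)Q) = 69, so Q' = 425.
Then Pb = 1469/9 − (1/9)·425 = 116 and Ps = 2315/24 + (5/24)·425 = 185.
Buyers' price falls by P* − Pb = 140 − 116 = 24; sellers' price rises by Ps − P* = 185 − 140 = 45.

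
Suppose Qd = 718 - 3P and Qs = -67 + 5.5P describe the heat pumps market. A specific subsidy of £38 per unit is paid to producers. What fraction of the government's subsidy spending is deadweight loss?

DWL / government spending = 627/8750

Pre-subsidy: 718 - 3P = -67 + 5.5P gives P* = 1570/17, Q* = 7496/17.
With the subsidy, sellers receive Ps = Pb + 38 for each unit, where Pb is the price buyers pay.
Supply in terms of Pb becomes Qs = -67 + 5.5(Pb + 38) = 142 + 5.5Pb. Setting this equal to demand: 718 - 3Pb = 142 + 5.5Pb, so Pb = 1152/17.
Sellers receive Ps = 1152/17 + 38 = 1798/17; Q' = 718 − 3·(1152/17) = 8750/17.
ΔCS = ½(7496/17 + 8750/17)(1570/17 − 1152/17) = 3395414/289; ΔPS = ½(7496/17 + 8750/17)(1798/17 − 1570/17) = 1852044/289.
Government spending = 38 × 8750/17 = 332500/17.
DWL = ½ × 38 × (8750/17 − 7496/17) = 23826/17; fraction = (23826/17) / (332500/17) = 627/8750.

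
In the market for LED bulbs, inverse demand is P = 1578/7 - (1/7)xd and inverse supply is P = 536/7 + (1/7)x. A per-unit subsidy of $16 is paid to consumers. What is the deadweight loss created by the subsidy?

Pre-subsidy: 1578/7 - (1/7)x = 536/7 + (1/7)x gives x* = 521 and P* = 151.
With the rebate, buyers effectively pay Pb = Ps − 16, where Ps is the price sellers receive.
On the curves, Pb = 1578/7 - (1/7)x and Ps = 536/7 + (1/7)x; the wedge Ps − Pb = 16 gives 536/7 + (1/7)x − (1578/7 - (1/7)x) = 16, so x' = 577.
Then Pb = 1578/7 − (1/7)·577 = 143 and Ps = 536/7 + (1/7)·577 = 159.
The subsidy expands output by 577 − 521 = 56 past the efficient level; on those units the gap between marginal cost and willingness to pay runs from 0 up to 16.
DWL = ½ × 16 × 56 = 448.

Deadweight loss = $448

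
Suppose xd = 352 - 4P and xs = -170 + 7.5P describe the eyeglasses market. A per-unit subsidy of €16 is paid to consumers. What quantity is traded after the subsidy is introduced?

x' = 4880/23

Pre-subsidy: 352 - 4P = -170 + 7.5P gives P* = 1044/23, x* = 3920/23.
With the rebate, buyers effectively pay Pb = Ps − 16, where Ps is the price sellers receive.
Demand in terms of Ps becomes xd = 352 − 4(Ps − 16) = 416 - 4Ps. Setting this equal to supply: 416 - 4Ps = -170 + 7.5Ps, so Ps = 1172/23.
Buyers pay Pb = 1172/23 − 16 = 804/23; x' = -170 + 7.5·(1172/23) = 4880/23.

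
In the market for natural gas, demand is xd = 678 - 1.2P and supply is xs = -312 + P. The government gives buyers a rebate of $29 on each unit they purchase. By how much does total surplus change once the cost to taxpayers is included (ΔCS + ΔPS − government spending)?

Net change in total surplus = -2523/11

Pre-subsidy: 678 - 1.2P = -312 + P gives P* = 450, x* = 138.
With the rebate, buyers effectively pay Pb = Ps − 29, where Ps is the price sellers receive.
Demand in terms of Ps becomes xd = 678 − 1.2(Ps − 29) = 712.8 - 1.2Ps. Setting this equal to supply: 712.8 - 1.2Ps = -312 + Ps, so Ps = 5124/11.
Buyers pay Pb = 5124/11 − 29 = 4805/11; x' = -312 + 1·(5124/11) = 1692/11.
ΔCS = ½(138 + 1692/11)(450 − 4805/11) = 232725/121; ΔPS = ½(138 + 1692/11)(5124/11 − 450) = 279270/121.
Government spending = 29 × 1692/11 = 49068/11.
Net change = 232725/121 + 279270/121 − 49068/11 = -2523/11. The loss equals the DWL triangle ½·29·174/11.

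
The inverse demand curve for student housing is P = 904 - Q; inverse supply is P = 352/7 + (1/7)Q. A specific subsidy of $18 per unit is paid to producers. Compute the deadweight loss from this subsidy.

Deadweight loss = $141.75

Pre-subsidy: 904 - Q = 352/7 + (1/7)Q gives Q* = 747 and P* = 157.
With the subsidy, sellers receive Ps = Pb + 18 for each unit, where Pb is the price buyers pay.
On the curves, Pb = 904 - Q and Ps = 352/7 + (1/7)Q; the wedge Ps − Pb = 18 gives 352/7 + (1/7)Q − (904 - Q) = 18, so Q' = 762.75.
Then Pb = 904 − 1·762.75 = 141.25 and Ps = 352/7 + (1/7)·762.75 = 159.25.
The subsidy expands output by 762.75 − 747 = 15.75 past the efficient level; on those units the gap between marginal cost and willingness to pay runs from 0 up to 18.
DWL = ½ × 18 × 15.75 = 141.75.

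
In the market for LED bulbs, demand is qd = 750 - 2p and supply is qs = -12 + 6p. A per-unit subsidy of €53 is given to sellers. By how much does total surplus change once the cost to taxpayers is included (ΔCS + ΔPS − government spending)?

Net change in total surplus = -€2106.75

Pre-subsidy: 750 - 2p = -12 + 6p gives p* = 95.25, q* = 559.5.
With the subsidy, sellers receive ps = pb + 53 for each unit, where pb is the price buyers pay.
Supply in terms of pb becomes qs = -12 + 6(pb + 53) = 306 + 6pb. Setting this equal to demand: 750 - 2pb = 306 + 6pb, so pb = 55.5.
Sellers receive ps = 55.5 + 53 = 108.5; q' = 750 − 2·55.5 = 639.
ΔCS = ½(559.5 + 639)(95.25 − 55.5) = 23820.1875; ΔPS = ½(559.5 + 639)(108.5 − 95.25) = 7940.0625.
Government spending = 53 × 639 = 33867.
Net change = 23820.1875 + 7940.0625 − 33867 = -2106.75. The loss equals the DWL triangle ½·53·79.5.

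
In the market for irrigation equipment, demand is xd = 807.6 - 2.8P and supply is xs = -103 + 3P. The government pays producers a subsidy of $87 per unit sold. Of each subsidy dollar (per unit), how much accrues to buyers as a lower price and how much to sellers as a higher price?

Pre-subsidy: 807.6 - 2.8P = -103 + 3P gives P* = 157, x* = 368.
With the subsidy, sellers receive Ps = Pb + 87 for each unit, where Pb is the price buyers pay.
Supply in terms of Pb becomes xs = -103 + 3(Pb + 87) = 158 + 3Pb. Setting this equal to demand: 807.6 - 2.8Pb = 158 + 3Pb, so Pb = 112.
Sellers receive Ps = 112 + 87 = 199; x' = 807.6 − 2.8·112 = 494.
Buyers' price falls by P* − Pb = 157 − 112 = 45; sellers' price rises by Ps − P* = 199 − 157 = 42.

Buyers gain $45 per unit; sellers gain $42 per unit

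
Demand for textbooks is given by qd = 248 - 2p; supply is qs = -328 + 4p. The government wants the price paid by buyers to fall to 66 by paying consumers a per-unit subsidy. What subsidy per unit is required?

Required subsidy s = 45 per unit

At a buyer price of 66, quantity demanded is 248 − 2·66 = 116.
Sellers supply 116 only when they receive ps with -328 + 4·ps = 116, i.e. ps = 111.
s = ps − pb = 111 − 66 = 45.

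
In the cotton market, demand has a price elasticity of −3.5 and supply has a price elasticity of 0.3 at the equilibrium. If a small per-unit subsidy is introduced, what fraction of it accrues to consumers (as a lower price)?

For a small subsidy around the equilibrium, the benefit split depends on the relative slopes, which at a point are proportional to the elasticities.
Buyer share = εs/(εs + |εd|) = 0.3/(0.3 + 3.5) = 3/38; seller share = |εd|/(εs + |εd|) = 35/38.

Consumer share = 3/38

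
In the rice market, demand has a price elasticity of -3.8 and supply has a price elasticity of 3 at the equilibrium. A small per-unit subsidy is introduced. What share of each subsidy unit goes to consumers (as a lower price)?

Consumer share = 15/34

For a small subsidy around the equilibrium, the benefit split depends on the relative slopes, which at a point are proportional to the elasticities.
Buyer share = εs/(εs + |εd|) = 3/(3 + 3.8) = 15/34; seller share = |εd|/(εs + |εd|) = 19/34.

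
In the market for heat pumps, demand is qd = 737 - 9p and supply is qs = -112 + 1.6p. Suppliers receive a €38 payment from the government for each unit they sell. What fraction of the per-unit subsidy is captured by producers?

Producer share = 45/53

Pre-subsidy: 737 - 9p = -112 + 1.6p gives p* = 4245/53, q* = 856/53.
With the subsidy, sellers receive ps = pb + 38 for each unit, where pb is the price buyers pay.
Supply in terms of pb becomes qs = -112 + 1.6(pb + 38) = -51.2 + 1.6pb. Setting this equal to demand: 737 - 9pb = -51.2 + 1.6pb, so pb = 3941/53.
Sellers receive ps = 3941/53 + 38 = 5955/53; q' = 737 − 9·(3941/53) = 3592/53.
Buyers' price falls by p* − pb = 4245/53 − 3941/53 = 304/53; sellers' price rises by ps − p* = 5955/53 − 4245/53 = 1710/53.
So producers capture (1710/53)/38 = 45/53 of each unit of subsidy.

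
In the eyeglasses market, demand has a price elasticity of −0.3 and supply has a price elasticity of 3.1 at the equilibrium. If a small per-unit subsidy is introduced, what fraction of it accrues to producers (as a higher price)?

Producer share = 3/34

For a small subsidy around the equilibrium, the benefit split depends on the relative slopes, which at a point are proportional to the elasticities.
Buyer share = εs/(εs + |εd|) = 3.1/(3.1 + 0.3) = 31/34; seller share = |εd|/(εs + |εd|) = 3/34.
So producers capture 3/34 of the subsidy.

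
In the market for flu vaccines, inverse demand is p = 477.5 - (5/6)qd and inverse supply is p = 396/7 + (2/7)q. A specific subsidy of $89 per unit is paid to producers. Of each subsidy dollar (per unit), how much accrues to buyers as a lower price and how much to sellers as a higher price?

Buyers gain 3115/47 per unit; sellers gain 1068/47 per unit

Pre-subsidy: 477.5 - (5/6)q = 396/7 + (2/7)q gives q* = 17679/47 and p* = 7710/47.
With the subsidy, sellers receive ps = pb + 89 for each unit, where pb is the price buyers pay.
On the curves, pb = 477.5 - (5/6)q and ps = 396/7 + (2/7)q; the wedge ps − pb = 89 gives 396/7 + (2/7)q − (477.5 - (5/6)q) = 89, so q' = 21417/47.
Then pb = 477.5 − (5/6)·(21417/47) = 4595/47 and ps = 396/7 + (2/7)·(21417/47) = 8778/47.
Buyers' price falls by p* − pb = 7710/47 − 4595/47 = 3115/47; sellers' price rises by ps − p* = 8778/47 − 7710/47 = 1068/47.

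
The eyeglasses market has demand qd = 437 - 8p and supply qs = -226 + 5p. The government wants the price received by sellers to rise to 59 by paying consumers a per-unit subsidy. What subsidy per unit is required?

Required subsidy s = 13 per unit

At a seller price of 59, quantity supplied is -226 + 5·59 = 69.
Buyers absorb 69 only when they pay pb with 437 − 8·pb = 69, i.e. pb = 46.
s = ps − pb = 59 − 46 = 13.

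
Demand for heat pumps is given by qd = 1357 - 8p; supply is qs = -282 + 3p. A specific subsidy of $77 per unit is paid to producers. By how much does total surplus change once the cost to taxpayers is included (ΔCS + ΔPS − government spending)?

Net change in total surplus = -$6468

Pre-subsidy: 1357 - 8p = -282 + 3p gives p* = 149, q* = 165.
With the subsidy, sellers receive ps = pb + 77 for each unit, where pb is the price buyers pay.
Supply in terms of pb becomes qs = -282 + 3(pb + 77) = -51 + 3pb. Setting this equal to demand: 1357 - 8pb = -51 + 3pb, so pb = 128.
Sellers receive ps = 128 + 77 = 205; q' = 1357 − 8·128 = 333.
ΔCS = ½(165 + 333)(149 − 128) = 5229; ΔPS = ½(165 + 333)(205 − 149) = 13944.
Government spending = 77 × 333 = 25641.
Net change = 5229 + 13944 − 25641 = -6468. The loss equals the DWL triangle ½·77·168.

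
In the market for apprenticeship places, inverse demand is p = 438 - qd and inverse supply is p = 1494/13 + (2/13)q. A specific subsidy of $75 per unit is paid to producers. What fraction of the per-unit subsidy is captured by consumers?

Consumer share = 13/15

Pre-subsidy: 438 - q = 1494/13 + (2/13)q gives q* = 280 and p* = 158.
With the subsidy, sellers receive ps = pb + 75 for each unit, where pb is the price buyers pay.
On the curves, pb = 438 - q and ps = 1494/13 + (2/13)q; the wedge ps − pb = 75 gives 1494/13 + (2/13)q − (438 - q) = 75, so q' = 345.
Then pb = 438 − 1·345 = 93 and ps = 1494/13 + (2/13)·345 = 168.
Buyers' price falls by p* − pb = 158 − 93 = 65; sellers' price rises by ps − p* = 168 − 158 = 10.
So consumers capture 65/75 = 13/15 of each unit of subsidy.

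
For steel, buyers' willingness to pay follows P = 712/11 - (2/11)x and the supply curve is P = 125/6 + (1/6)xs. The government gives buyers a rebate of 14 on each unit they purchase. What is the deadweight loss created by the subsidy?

Pre-subsidy: 712/11 - (2/11)x = 125/6 + (1/6)x gives x* = 2897/23 and P* = 962/23.
With the rebate, buyers effectively pay Pb = Ps − 14, where Ps is the price sellers receive.
On the curves, Pb = 712/11 - (2/11)x and Ps = 125/6 + (1/6)x; the wedge Ps − Pb = 14 gives 125/6 + (1/6)x − (712/11 - (2/11)x) = 14, so x' = 3821/23.
Then Pb = 712/11 − (2/11)·(3821/23) = 794/23 and Ps = 125/6 + (1/6)·(3821/23) = 1116/23.
The subsidy expands output by 3821/23 − 2897/23 = 924/23 past the efficient level; on those units the gap between marginal cost and willingness to pay runs from 0 up to 14.
DWL = ½ × 14 × 924/23 = 6468/23.

Deadweight loss = 6468/23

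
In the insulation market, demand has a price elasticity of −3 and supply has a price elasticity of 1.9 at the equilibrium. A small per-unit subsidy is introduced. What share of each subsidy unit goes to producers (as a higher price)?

For a small subsidy around the equilibrium, the benefit split depends on the relative slopes, which at a point are proportional to the elasticities.
Buyer share = εs/(εs + |εd|) = 1.9/(1.9 + 3) = 19/49; seller share = |εd|/(εs + |εd|) = 30/49.
So producers capture 30/49 of the subsidy.

Producer share = 30/49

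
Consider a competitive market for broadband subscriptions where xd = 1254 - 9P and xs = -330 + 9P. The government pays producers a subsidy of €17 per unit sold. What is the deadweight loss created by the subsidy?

Deadweight loss = €650.25

Pre-subsidy: 1254 - 9P = -330 + 9P gives P* = 88, x* = 462.
With the subsidy, sellers receive Ps = Pb + 17 for each unit, where Pb is the price buyers pay.
Supply in terms of Pb becomes xs = -330 + 9(Pb + 17) = -177 + 9Pb. Setting this equal to demand: 1254 - 9Pb = -177 + 9Pb, so Pb = 79.5.
Sellers receive Ps = 79.5 + 17 = 96.5; x' = 1254 − 9·79.5 = 538.5.
The subsidy expands output by 538.5 − 462 = 76.5 past the efficient level; on those units the gap between marginal cost and willingness to pay runs from 0 up to 17.
DWL = ½ × 17 × 76.5 = 650.25.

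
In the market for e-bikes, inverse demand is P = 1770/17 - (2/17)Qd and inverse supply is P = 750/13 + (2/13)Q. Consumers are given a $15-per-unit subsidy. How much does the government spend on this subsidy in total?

Government cost = $3393.75

Pre-subsidy: 1770/17 - (2/17)Q = 750/13 + (2/13)Q gives Q* = 171 and P* = 84.
With the rebate, buyers effectively pay Pb = Ps − 15, where Ps is the price sellers receive.
On the curves, Pb = 1770/17 - (2/17)Q and Ps = 750/13 + (2/13)Q; the wedge Ps − Pb = 15 gives 750/13 + (2/13)Q − (1770/17 - (2/17)Q) = 15, so Q' = 226.25.
Then Pb = 1770/17 − (2/17)·226.25 = 77.5 and Ps = 750/13 + (2/13)·226.25 = 92.5.
Government outlay = subsidy × quantity = 15 × 226.25 = 3393.75.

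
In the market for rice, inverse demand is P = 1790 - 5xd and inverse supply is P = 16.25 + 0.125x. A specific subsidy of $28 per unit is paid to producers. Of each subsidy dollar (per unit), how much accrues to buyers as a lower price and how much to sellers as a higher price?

Pre-subsidy: 1790 - 5x = 16.25 + 0.125x gives x* = 14190/41 and P* = 2440/41.
With the subsidy, sellers receive Ps = Pb + 28 for each unit, where Pb is the price buyers pay.
On the curves, Pb = 1790 - 5x and Ps = 16.25 + 0.125x; the wedge Ps − Pb = 28 gives 16.25 + 0.125x − (1790 - 5x) = 28, so x' = 14414/41.
Then Pb = 1790 − 5·(14414/41) = 1320/41 and Ps = 16.25 + 0.125·(14414/41) = 2468/41.
Buyers' price falls by P* − Pb = 2440/41 − 1320/41 = 1120/41; sellers' price rises by Ps − P* = 2468/41 − 2440/41 = 28/41.

Buyers gain 1120/41 per unit; sellers gain 28/41 per unit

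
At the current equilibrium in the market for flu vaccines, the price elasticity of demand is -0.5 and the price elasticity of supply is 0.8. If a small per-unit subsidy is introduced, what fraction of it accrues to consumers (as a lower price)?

Consumer share = 8/13

For a small subsidy around the equilibrium, the benefit split depends on the relative slopes, which at a point are proportional to the elasticities.
Buyer share = εs/(εs + |εd|) = 0.8/(0.8 + 0.5) = 8/13; seller share = |εd|/(εs + |εd|) = 5/13.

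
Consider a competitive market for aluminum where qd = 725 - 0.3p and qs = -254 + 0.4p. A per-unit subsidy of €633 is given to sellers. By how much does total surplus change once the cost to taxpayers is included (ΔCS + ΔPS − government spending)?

Net change in total surplus = -1202067/35

Pre-subsidy: 725 - 0.3p = -254 + 0.4p gives p* = 9790/7, q* = 2138/7.
With the subsidy, sellers receive ps = pb + 633 for each unit, where pb is the price buyers pay.
Supply in terms of pb becomes qs = -254 + 0.4(pb + 633) = -0.8 + 0.4pb. Setting this equal to demand: 725 - 0.3pb = -0.8 + 0.4pb, so pb = 7258/7.
Sellers receive ps = 7258/7 + 633 = 11689/7; q' = 725 − 0.3·(7258/7) = 14488/35.
ΔCS = ½(2138/7 + 14488/35)(9790/7 − 7258/7) = 31875348/245; ΔPS = ½(2138/7 + 14488/35)(11689/7 − 9790/7) = 23906511/245.
Government spending = 633 × 14488/35 = 9170904/35.
Net change = 31875348/245 + 23906511/245 − 9170904/35 = -1202067/35. The loss equals the DWL triangle ½·633·3798/35.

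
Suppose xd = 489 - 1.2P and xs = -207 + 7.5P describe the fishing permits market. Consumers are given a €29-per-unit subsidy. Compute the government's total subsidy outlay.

Government cost = €12267

Pre-subsidy: 489 - 1.2P = -207 + 7.5P gives P* = 80, x* = 393.
With the rebate, buyers effectively pay Pb = Ps − 29, where Ps is the price sellers receive.
Demand in terms of Ps becomes xd = 489 − 1.2(Ps − 29) = 523.8 - 1.2Ps. Setting this equal to supply: 523.8 - 1.2Ps = -207 + 7.5Ps, so Ps = 84.
Buyers pay Pb = 84 − 29 = 55; x' = -207 + 7.5·84 = 423.
Government outlay = subsidy × quantity = 29 × 423 = 12267.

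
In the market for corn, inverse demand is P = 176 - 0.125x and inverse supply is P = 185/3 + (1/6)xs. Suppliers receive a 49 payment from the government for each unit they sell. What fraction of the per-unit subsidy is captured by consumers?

Pre-subsidy: 176 - 0.125x = 185/3 + (1/6)x gives x* = 392 and P* = 127.
With the subsidy, sellers receive Ps = Pb + 49 for each unit, where Pb is the price buyers pay.
On the curves, Pb = 176 - 0.125x and Ps = 185/3 + (1/6)x; the wedge Ps − Pb = 49 gives 185/3 + (1/6)x − (176 - 0.125x) = 49, so x' = 560.
Then Pb = 176 − 0.125·560 = 106 and Ps = 185/3 + (1/6)·560 = 155.
Buyers' price falls by P* − Pb = 127 − 106 = 21; sellers' price rises by Ps − P* = 155 − 127 = 28.
So consumers capture 21/49 = 3/7 of each unit of subsidy.

Consumer share = 3/7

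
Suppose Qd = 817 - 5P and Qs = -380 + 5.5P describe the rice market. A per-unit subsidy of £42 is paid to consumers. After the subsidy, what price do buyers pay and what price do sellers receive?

Pre-subsidy: 817 - 5P = -380 + 5.5P gives P* = 114, Q* = 247.
With the rebate, buyers effectively pay Pb = Ps − 42, where Ps is the price sellers receive.
Demand in terms of Ps becomes Qd = 817 − 5(Ps − 42) = 1027 - 5Ps. Setting this equal to supply: 1027 - 5Ps = -380 + 5.5Ps, so Ps = 134.
Buyers pay Pb = 134 − 42 = 92; Q' = -380 + 5.5·134 = 357.

Buyers pay £92; sellers receive £134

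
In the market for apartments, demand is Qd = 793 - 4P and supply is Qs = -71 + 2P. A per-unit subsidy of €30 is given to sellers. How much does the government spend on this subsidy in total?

Pre-subsidy: 793 - 4P = -71 + 2P gives P* = 144, Q* = 217.
With the subsidy, sellers receive Ps = Pb + 30 for each unit, where Pb is the price buyers pay.
Supply in terms of Pb becomes Qs = -71 + 2(Pb + 30) = -11 + 2Pb. Setting this equal to demand: 793 - 4Pb = -11 + 2Pb, so Pb = 134.
Sellers receive Ps = 134 + 30 = 164; Q' = 793 − 4·134 = 257.
Government outlay = subsidy × quantity = 30 × 257 = 7710.

Government cost = €7710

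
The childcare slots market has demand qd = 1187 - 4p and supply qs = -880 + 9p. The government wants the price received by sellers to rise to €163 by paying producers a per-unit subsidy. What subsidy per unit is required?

Required subsidy s = €13 per unit

At a seller price of 163, quantity supplied is -880 + 9·163 = 587.
Buyers absorb 587 only when they pay pb with 1187 − 4·pb = 587, i.e. pb = 150.
s = ps − pb = 163 − 150 = 13.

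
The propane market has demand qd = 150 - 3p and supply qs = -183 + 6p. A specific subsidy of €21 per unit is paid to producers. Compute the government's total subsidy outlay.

Pre-subsidy: 150 - 3p = -183 + 6p gives p* = 37, q* = 39.
With the subsidy, sellers receive ps = pb + 21 for each unit, where pb is the price buyers pay.
Supply in terms of pb becomes qs = -183 + 6(pb + 21) = -57 + 6pb. Setting this equal to demand: 150 - 3pb = -57 + 6pb, so pb = 23.
Sellers receive ps = 23 + 21 = 44; q' = 150 − 3·23 = 81.
Government outlay = subsidy × quantity = 21 × 81 = 1701.

Government cost = €1701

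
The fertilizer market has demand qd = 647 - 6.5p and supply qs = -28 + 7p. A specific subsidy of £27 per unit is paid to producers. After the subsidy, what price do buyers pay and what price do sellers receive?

Buyers pay £36; sellers receive £63

Pre-subsidy: 647 - 6.5p = -28 + 7p gives p* = 50, q* = 322.
With the subsidy, sellers receive ps = pb + 27 for each unit, where pb is the price buyers pay.
Supply in terms of pb becomes qs = -28 + 7(pb + 27) = 161 + 7pb. Setting this equal to demand: 647 - 6.5pb = 161 + 7pb, so pb = 36.
Sellers receive ps = 36 + 27 = 63; q' = 647 − 6.5·36 = 413.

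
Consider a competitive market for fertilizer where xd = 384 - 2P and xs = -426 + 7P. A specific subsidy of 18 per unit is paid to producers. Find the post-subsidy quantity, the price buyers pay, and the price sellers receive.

x' = 232; buyers pay 76; sellers receive 94

Pre-subsidy: 384 - 2P = -426 + 7P gives P* = 90, x* = 204.
With the subsidy, sellers receive Ps = Pb + 18 for each unit, where Pb is the price buyers pay.
Supply in terms of Pb becomes xs = -426 + 7(Pb + 18) = -300 + 7Pb. Setting this equal to demand: 384 - 2Pb = -300 + 7Pb, so Pb = 76.
Sellers receive Ps = 76 + 18 = 94; x' = 384 − 2·76 = 232.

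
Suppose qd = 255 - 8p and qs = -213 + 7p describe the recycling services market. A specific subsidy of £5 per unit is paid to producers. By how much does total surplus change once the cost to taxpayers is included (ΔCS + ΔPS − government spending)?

Pre-subsidy: 255 - 8p = -213 + 7p gives p* = 31.2, q* = 5.4.
With the subsidy, sellers receive ps = pb + 5 for each unit, where pb is the price buyers pay.
Supply in terms of pb becomes qs = -213 + 7(pb + 5) = -178 + 7pb. Setting this equal to demand: 255 - 8pb = -178 + 7pb, so pb = 433/15.
Sellers receive ps = 433/15 + 5 = 508/15; q' = 255 − 8·(433/15) = 361/15.
ΔCS = ½(5.4 + 361/15)(31.2 − 433/15) = 1547/45; ΔPS = ½(5.4 + 361/15)(508/15 − 31.2) = 1768/45.
Government spending = 5 × 361/15 = 361/3.
Net change = 1547/45 + 1768/45 − 361/3 = -140/3. The loss equals the DWL triangle ½·5·56/3.

Net change in total surplus = -140/3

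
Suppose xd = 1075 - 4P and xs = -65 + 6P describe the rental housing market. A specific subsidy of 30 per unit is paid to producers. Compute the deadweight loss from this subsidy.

Deadweight loss = 1080

Pre-subsidy: 1075 - 4P = -65 + 6P gives P* = 114, x* = 619.
With the subsidy, sellers receive Ps = Pb + 30 for each unit, where Pb is the price buyers pay.
Supply in terms of Pb becomes xs = -65 + 6(Pb + 30) = 115 + 6Pb. Setting this equal to demand: 1075 - 4Pb = 115 + 6Pb, so Pb = 96.
Sellers receive Ps = 96 + 30 = 126; x' = 1075 − 4·96 = 691.
The subsidy expands output by 691 − 619 = 72 past the efficient level; on those units the gap between marginal cost and willingness to pay runs from 0 up to 30.
DWL = ½ × 30 × 72 = 1080.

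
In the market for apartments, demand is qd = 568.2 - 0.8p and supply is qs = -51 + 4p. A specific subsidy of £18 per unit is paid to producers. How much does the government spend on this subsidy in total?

Pre-subsidy: 568.2 - 0.8p = -51 + 4p gives p* = 129, q* = 465.
With the subsidy, sellers receive ps = pb + 18 for each unit, where pb is the price buyers pay.
Supply in terms of pb becomes qs = -51 + 4(pb + 18) = 21 + 4pb. Setting this equal to demand: 568.2 - 0.8pb = 21 + 4pb, so pb = 114.
Sellers receive ps = 114 + 18 = 132; q' = 568.2 − 0.8·114 = 477.
Government outlay = subsidy × quantity = 18 × 477 = 8586.

Government cost = £8586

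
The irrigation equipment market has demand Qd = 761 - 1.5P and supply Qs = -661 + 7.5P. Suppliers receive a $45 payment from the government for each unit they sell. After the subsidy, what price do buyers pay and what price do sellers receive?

Pre-subsidy: 761 - 1.5P = -661 + 7.5P gives P* = 158, Q* = 524.
With the subsidy, sellers receive Ps = Pb + 45 for each unit, where Pb is the price buyers pay.
Supply in terms of Pb becomes Qs = -661 + 7.5(Pb + 45) = -323.5 + 7.5Pb. Setting this equal to demand: 761 - 1.5Pb = -323.5 + 7.5Pb, so Pb = 120.5.
Sellers receive Ps = 120.5 + 45 = 165.5; Q' = 761 − 1.5·120.5 = 580.25.

Buyers pay $120.5; sellers receive $165.5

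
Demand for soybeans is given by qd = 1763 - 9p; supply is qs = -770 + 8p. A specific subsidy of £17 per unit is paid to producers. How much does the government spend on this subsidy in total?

Pre-subsidy: 1763 - 9p = -770 + 8p gives p* = 149, q* = 422.
With the subsidy, sellers receive ps = pb + 17 for each unit, where pb is the price buyers pay.
Supply in terms of pb becomes qs = -770 + 8(pb + 17) = -634 + 8pb. Setting this equal to demand: 1763 - 9pb = -634 + 8pb, so pb = 141.
Sellers receive ps = 141 + 17 = 158; q' = 1763 − 9·141 = 494.
Government outlay = subsidy × quantity = 17 × 494 = 8398.

Government cost = £8398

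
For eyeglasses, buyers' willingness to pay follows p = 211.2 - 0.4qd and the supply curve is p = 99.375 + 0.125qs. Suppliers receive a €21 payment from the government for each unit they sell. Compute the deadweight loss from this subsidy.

Deadweight loss = €420

Pre-subsidy: 211.2 - 0.4q = 99.375 + 0.125q gives q* = 213 and p* = 126.
With the subsidy, sellers receive ps = pb + 21 for each unit, where pb is the price buyers pay.
On the curves, pb = 211.2 - 0.4q and ps = 99.375 + 0.125q; the wedge ps − pb = 21 gives 99.375 + 0.125q − (211.2 - 0.4q) = 21, so q' = 253.
Then pb = 211.2 − 0.4·253 = 110 and ps = 99.375 + 0.125·253 = 131.
The subsidy expands output by 253 − 213 = 40 past the efficient level; on those units the gap between marginal cost and willingness to pay runs from 0 up to 21.
DWL = ½ × 21 × 40 = 420.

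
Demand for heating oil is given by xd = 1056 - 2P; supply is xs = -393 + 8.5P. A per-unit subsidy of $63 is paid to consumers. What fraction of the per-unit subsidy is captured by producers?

Pre-subsidy: 1056 - 2P = -393 + 8.5P gives P* = 138, x* = 780.
With the rebate, buyers effectively pay Pb = Ps − 63, where Ps is the price sellers receive.
Demand in terms of Ps becomes xd = 1056 − 2(Ps − 63) = 1182 - 2Ps. Setting this equal to supply: 1182 - 2Ps = -393 + 8.5Ps, so Ps = 150.
Buyers pay Pb = 150 − 63 = 87; x' = -393 + 8.5·150 = 882.
Buyers' price falls by P* − Pb = 138 − 87 = 51; sellers' price rises by Ps − P* = 150 − 138 = 12.
So producers capture 12/63 = 4/21 of each unit of subsidy.

Producer share = 4/21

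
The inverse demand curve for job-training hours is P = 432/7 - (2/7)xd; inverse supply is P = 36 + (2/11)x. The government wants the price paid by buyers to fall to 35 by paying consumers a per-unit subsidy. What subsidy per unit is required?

Required subsidy s = 18 per unit

At a buyer price of 35, quantity demanded is 216 − 3.5·35 = 93.5.
Sellers supply 93.5 only when they receive Ps = 36 + (2/11)·93.5 = 53.
s = Ps − Pb = 53 − 35 = 18.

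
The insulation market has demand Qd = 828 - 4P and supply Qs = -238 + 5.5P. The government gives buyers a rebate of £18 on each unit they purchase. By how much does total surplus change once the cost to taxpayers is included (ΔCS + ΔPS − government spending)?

Pre-subsidy: 828 - 4P = -238 + 5.5P gives P* = 2132/19, Q* = 7204/19.
With the rebate, buyers effectively pay Pb = Ps − 18, where Ps is the price sellers receive.
Demand in terms of Ps becomes Qd = 828 − 4(Ps − 18) = 900 - 4Ps. Setting this equal to supply: 900 - 4Ps = -238 + 5.5Ps, so Ps = 2276/19.
Buyers pay Pb = 2276/19 − 18 = 1934/19; Q' = -238 + 5.5·(2276/19) = 7996/19.
ΔCS = ½(7204/19 + 7996/19)(2132/19 − 1934/19) = 79200/19; ΔPS = ½(7204/19 + 7996/19)(2276/19 − 2132/19) = 57600/19.
Government spending = 18 × 7996/19 = 143928/19.
Net change = 79200/19 + 57600/19 − 143928/19 = -7128/19. The loss equals the DWL triangle ½·18·792/19.

Net change in total surplus = -7128/19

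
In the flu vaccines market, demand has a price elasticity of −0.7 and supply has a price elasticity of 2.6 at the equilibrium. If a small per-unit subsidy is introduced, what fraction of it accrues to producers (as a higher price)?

Producer share = 7/33

For a small subsidy around the equilibrium, the benefit split depends on the relative slopes, which at a point are proportional to the elasticities.
Buyer share = εs/(εs + |εd|) = 2.6/(2.6 + 0.7) = 26/33; seller share = |εd|/(εs + |εd|) = 7/33.
So producers capture 7/33 of the subsidy.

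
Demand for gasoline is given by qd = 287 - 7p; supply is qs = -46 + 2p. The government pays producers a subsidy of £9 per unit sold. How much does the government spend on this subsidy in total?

Government cost = £378

Pre-subsidy: 287 - 7p = -46 + 2p gives p* = 37, q* = 28.
With the subsidy, sellers receive ps = pb + 9 for each unit, where pb is the price buyers pay.
Supply in terms of pb becomes qs = -46 + 2(pb + 9) = -28 + 2pb. Setting this equal to demand: 287 - 7pb = -28 + 2pb, so pb = 35.
Sellers receive ps = 35 + 9 = 44; q' = 287 − 7·35 = 42.
Government outlay = subsidy × quantity = 9 × 42 = 378.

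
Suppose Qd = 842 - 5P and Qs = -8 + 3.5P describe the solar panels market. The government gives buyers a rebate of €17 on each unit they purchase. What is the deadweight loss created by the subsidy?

Deadweight loss = €297.5

Pre-subsidy: 842 - 5P = -8 + 3.5P gives P* = 100, Q* = 342.
With the rebate, buyers effectively pay Pb = Ps − 17, where Ps is the price sellers receive.
Demand in terms of Ps becomes Qd = 842 − 5(Ps − 17) = 927 - 5Ps. Setting this equal to supply: 927 - 5Ps = -8 + 3.5Ps, so Ps = 110.
Buyers pay Pb = 110 − 17 = 93; Q' = -8 + 3.5·110 = 377.
The subsidy expands output by 377 − 342 = 35 past the efficient level; on those units the gap between marginal cost and willingness to pay runs from 0 up to 17.
DWL = ½ × 17 × 35 = 297.5.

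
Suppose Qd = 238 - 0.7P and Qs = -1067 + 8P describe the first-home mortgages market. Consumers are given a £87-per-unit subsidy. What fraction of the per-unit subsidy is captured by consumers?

Pre-subsidy: 238 - 0.7P = -1067 + 8P gives P* = 150, Q* = 133.
With the rebate, buyers effectively pay Pb = Ps − 87, where Ps is the price sellers receive.
Demand in terms of Ps becomes Qd = 238 − 0.7(Ps − 87) = 298.9 - 0.7Ps. Setting this equal to supply: 298.9 - 0.7Ps = -1067 + 8Ps, so Ps = 157.
Buyers pay Pb = 157 − 87 = 70; Q' = -1067 + 8·157 = 189.
Buyers' price falls by P* − Pb = 150 − 70 = 80; sellers' price rises by Ps − P* = 157 − 150 = 7.
So consumers capture 80/87 = 80/87 of each unit of subsidy.

Consumer share = 80/87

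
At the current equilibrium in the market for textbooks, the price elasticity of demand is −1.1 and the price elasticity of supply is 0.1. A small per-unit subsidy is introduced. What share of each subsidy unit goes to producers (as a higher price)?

Producer share = 11/12

For a small subsidy around the equilibrium, the benefit split depends on the relative slopes, which at a point are proportional to the elasticities.
Buyer share = εs/(εs + |εd|) = 0.1/(0.1 + 1.1) = 1/12; seller share = |εd|/(εs + |εd|) = 11/12.
So producers capture 11/12 of the subsidy.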